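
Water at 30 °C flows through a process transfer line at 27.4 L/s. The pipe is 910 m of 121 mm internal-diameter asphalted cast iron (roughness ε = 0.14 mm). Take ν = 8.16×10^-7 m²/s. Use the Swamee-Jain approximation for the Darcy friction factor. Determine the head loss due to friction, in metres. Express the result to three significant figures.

V = 4Q/(πD²) = 4·0.0274/(π·0.121²) = 2.383 m/s
Re = VD/ν = 2.383·0.121/8.16×10^-7 = 3.53×10^5 → turbulent
ε/D = 0.14/121 = 0.00116
Swamee-Jain: f = 0.02124
h_f = f(L/D)V²/(2g) = 0.02124·(910/0.121)·2.383²/(2·9.81) = 46.23 m

h_f ≈ 46.2 m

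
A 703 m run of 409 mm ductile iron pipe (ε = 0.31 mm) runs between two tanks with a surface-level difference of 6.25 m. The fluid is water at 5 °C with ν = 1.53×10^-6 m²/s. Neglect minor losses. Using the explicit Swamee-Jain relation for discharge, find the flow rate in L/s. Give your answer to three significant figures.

Q ≈ 254 L/s

Swamee-Jain (Type II): Q = -0.965·√(gD⁵h_f/L)·ln[ε/(3.7D) + √(3.17ν²L/(gD³h_f))]
√(gD⁵h_f/L) = √(9.81·0.409⁵·6.25/703) = 0.03159
ε/(3.7D) = 2.05×10^-4; √(3.17ν²L/(gD³h_f)) = 3.53×10^-5
Q = -0.965·0.03159·ln(2.401×10^-4) = 0.2541 m³/s
Check: V = 1.93 m/s, Re = 5.17×10^5, f = 0.01920, h_f = 6.29 m ≈ 6.25 m ✓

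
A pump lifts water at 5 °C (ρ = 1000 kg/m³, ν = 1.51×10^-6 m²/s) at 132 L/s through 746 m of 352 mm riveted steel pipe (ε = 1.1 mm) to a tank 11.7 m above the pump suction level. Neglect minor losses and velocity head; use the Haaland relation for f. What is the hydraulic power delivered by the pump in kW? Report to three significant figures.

P_hyd ≈ 22.1 kW

V = 4Q/(πD²) = 1.356 m/s; Re = 3.16×10^5; ε/D = 0.00313; f = 0.02689
h_f = f(L/D)V²/2g = 5.345 m
Total head H = z + h_f = 11.7 + 5.345 = 17.05 m
P_hyd = ρgQH = 1000·9.81·0.132·17.05 = 22.07 kW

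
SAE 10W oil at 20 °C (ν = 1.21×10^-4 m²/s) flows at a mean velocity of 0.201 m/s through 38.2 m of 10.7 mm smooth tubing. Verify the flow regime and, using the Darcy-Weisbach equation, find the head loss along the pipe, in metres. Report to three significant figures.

h_f ≈ 26.5 m

Re = VD/ν = 0.201·0.01070/1.21×10^-4 = 17.8 → laminar (Re < 2300)
f = 64/Re = 3.601
h_f = f(L/D)V²/(2g) = 3.601·(38.2/0.01070)·0.201²/(2·9.81) = 26.47 m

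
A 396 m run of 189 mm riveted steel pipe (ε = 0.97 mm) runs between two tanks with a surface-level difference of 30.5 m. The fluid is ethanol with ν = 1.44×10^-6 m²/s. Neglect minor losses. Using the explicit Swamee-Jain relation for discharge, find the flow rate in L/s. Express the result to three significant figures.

Swamee-Jain (Type II): Q = -0.965·√(gD⁵h_f/L)·ln[ε/(3.7D) + √(3.17ν²L/(gD³h_f))]
√(gD⁵h_f/L) = √(9.81·0.189⁵·30.5/396) = 0.01350
ε/(3.7D) = 0.00139; √(3.17ν²L/(gD³h_f)) = 3.59×10^-5
Q = -0.965·0.01350·ln(0.001423) = 0.08539 m³/s
Check: V = 3.04 m/s, Re = 3.99×10^5, f = 0.03096, h_f = 30.6 m ≈ 30.5 m ✓

Q ≈ 85.4 L/s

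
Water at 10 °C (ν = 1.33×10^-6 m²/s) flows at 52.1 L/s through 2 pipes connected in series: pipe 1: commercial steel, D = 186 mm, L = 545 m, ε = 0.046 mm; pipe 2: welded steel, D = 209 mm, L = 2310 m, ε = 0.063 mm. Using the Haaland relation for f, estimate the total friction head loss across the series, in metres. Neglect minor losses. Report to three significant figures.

H ≈ 31.4 m

Pipe 1: V = 1.917 m/s, Re = 2.68×10^5, ε/D = 2.47×10^-4, f = 0.01661, h_1 = f(L/D)V²/2g = 9.122 m
Pipe 2: V = 1.519 m/s, Re = 2.39×10^5, ε/D = 3.01×10^-4, f = 0.01719, h_2 = f(L/D)V²/2g = 22.33 m
Series → Q common, losses add: H = Σh = 31.45 m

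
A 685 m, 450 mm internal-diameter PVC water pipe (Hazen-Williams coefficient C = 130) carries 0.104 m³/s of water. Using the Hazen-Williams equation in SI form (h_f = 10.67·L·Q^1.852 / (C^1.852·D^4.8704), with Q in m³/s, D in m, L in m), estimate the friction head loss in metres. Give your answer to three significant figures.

h_f ≈ 0.657 m

h_f = 10.67·685·0.104^1.852 / (130^1.852·0.450^4.8704) = 0.6567 m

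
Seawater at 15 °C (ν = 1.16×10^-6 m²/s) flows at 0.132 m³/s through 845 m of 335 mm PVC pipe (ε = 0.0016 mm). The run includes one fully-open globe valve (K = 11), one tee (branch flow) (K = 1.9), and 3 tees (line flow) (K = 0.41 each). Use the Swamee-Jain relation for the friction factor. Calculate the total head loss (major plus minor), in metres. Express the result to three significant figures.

V = 4Q/(πD²) = 1.498 m/s; V²/2g = 0.1143 m
Re = 4.32×10^5, ε/D = 4.78×10^-6 → f = 0.01351 (Swamee-Jain)
Major: h_f = f(L/D)·V²/2g = 0.01351·2522·0.1143 = 3.895 m
Minor: ΣK = 14.1; h_m = ΣK·V²/2g = 1.615 m
Total H_L = 3.895 + 1.615 = 5.510 m

H_L ≈ 5.51 m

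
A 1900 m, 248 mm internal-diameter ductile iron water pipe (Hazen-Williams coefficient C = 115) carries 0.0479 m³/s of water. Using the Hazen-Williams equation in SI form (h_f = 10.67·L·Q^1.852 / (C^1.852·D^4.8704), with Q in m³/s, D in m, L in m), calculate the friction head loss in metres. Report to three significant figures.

h_f = 10.67·1900·0.0479^1.852 / (115^1.852·0.248^4.8704) = 9.903 m

h_f ≈ 9.90 m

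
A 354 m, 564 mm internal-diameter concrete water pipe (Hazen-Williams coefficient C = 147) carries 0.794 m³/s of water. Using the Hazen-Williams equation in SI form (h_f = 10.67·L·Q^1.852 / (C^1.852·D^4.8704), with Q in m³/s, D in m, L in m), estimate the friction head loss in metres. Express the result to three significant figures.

h_f = 10.67·354·0.794^1.852 / (147^1.852·0.564^4.8704) = 3.883 m

h_f ≈ 3.88 m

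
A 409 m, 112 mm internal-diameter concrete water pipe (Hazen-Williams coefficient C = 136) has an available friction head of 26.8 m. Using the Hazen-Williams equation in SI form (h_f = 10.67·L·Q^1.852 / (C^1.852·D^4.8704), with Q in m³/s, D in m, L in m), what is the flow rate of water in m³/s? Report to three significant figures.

Q ≈ 0.0275 m³/s

Rearranging: Q = [h_f·C^1.852·D^4.8704 / (10.67·L)]^(1/1.852)
Q = [26.8·136^1.852·0.112^4.8704 / (10.67·409)]^0.540 = 0.02747 m³/s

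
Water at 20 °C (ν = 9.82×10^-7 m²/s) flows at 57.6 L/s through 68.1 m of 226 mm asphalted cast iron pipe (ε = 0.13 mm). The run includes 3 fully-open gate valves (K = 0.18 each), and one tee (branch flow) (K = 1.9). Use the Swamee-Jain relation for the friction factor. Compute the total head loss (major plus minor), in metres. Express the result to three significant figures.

H_L ≈ 0.846 m

V = 4Q/(πD²) = 1.436 m/s; V²/2g = 0.1051 m
Re = 3.30×10^5, ε/D = 5.75×10^-4 → f = 0.01863 (Swamee-Jain)
Major: h_f = f(L/D)·V²/2g = 0.01863·301.3·0.1051 = 0.5900 m
Minor: ΣK = 2.44; h_m = ΣK·V²/2g = 0.2564 m
Total H_L = 0.5900 + 0.2564 = 0.8464 m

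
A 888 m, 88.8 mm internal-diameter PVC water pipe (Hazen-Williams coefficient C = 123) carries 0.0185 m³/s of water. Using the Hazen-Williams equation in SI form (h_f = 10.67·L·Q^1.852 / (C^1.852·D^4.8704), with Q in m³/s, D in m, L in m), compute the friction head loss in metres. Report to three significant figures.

h_f = 10.67·888·0.0185^1.852 / (123^1.852·0.0888^4.8704) = 104.4 m

h_f ≈ 104 m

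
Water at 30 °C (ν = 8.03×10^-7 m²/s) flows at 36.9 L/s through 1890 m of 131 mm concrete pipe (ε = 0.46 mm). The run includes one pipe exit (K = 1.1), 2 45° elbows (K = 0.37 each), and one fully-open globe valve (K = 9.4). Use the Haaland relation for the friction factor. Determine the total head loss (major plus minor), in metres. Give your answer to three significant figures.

V = 4Q/(πD²) = 2.738 m/s; V²/2g = 0.3820 m
Re = 4.47×10^5, ε/D = 0.00351 → f = 0.02766 (Haaland)
Major: h_f = f(L/D)·V²/2g = 0.02766·14427·0.3820 = 152.5 m
Minor: ΣK = 11.2; h_m = ΣK·V²/2g = 4.294 m
Total H_L = 152.5 + 4.294 = 156.8 m

H_L ≈ 157 m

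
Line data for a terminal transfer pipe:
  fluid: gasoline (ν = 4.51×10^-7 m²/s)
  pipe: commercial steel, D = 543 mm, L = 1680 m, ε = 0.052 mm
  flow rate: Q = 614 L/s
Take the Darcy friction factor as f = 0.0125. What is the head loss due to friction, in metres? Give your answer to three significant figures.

h_f ≈ 13.9 m

V = 4Q/(πD²) = 4·0.614/(π·0.543²) = 2.651 m/s
h_f = f(L/D)V²/(2g) = 0.01250·(1680/0.543)·2.651²/(2·9.81) = 13.86 m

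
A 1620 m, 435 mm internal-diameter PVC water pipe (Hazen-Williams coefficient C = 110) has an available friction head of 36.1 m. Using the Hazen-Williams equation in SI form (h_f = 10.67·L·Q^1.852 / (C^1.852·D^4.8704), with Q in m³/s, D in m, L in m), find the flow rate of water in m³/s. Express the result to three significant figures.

Q ≈ 0.440 m³/s

Rearranging: Q = [h_f·C^1.852·D^4.8704 / (10.67·L)]^(1/1.852)
Q = [36.1·110^1.852·0.435^4.8704 / (10.67·1620)]^0.540 = 0.4401 m³/s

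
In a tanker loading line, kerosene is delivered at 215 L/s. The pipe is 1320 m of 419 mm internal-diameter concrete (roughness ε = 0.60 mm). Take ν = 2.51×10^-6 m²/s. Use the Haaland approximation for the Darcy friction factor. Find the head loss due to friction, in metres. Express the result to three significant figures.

h_f ≈ 8.70 m

V = 4Q/(πD²) = 4·0.215/(π·0.419²) = 1.559 m/s
Re = VD/ν = 1.559·0.419/2.51×10^-6 = 2.60×10^5 → turbulent
ε/D = 0.60/419 = 0.00143
Haaland: f = 0.02228
h_f = f(L/D)V²/(2g) = 0.02228·(1320/0.419)·1.559²/(2·9.81) = 8.697 m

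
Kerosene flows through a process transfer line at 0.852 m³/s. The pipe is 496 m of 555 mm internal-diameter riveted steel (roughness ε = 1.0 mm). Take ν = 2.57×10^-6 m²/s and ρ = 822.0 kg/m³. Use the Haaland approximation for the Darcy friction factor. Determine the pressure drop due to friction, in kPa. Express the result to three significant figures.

V = 4Q/(πD²) = 4·0.852/(π·0.555²) = 3.522 m/s
Re = VD/ν = 3.522·0.555/2.57×10^-6 = 7.61×10^5 → turbulent
ε/D = 1.0/555 = 0.00180
Haaland: f = 0.02306
h_f = f(L/D)V²/(2g) = 0.02306·(496/0.555)·3.522²/(2·9.81) = 13.03 m
Δp = ρg·h_f = 822.0·9.81·13.03 = 105.1 kPa

Δp ≈ 105 kPa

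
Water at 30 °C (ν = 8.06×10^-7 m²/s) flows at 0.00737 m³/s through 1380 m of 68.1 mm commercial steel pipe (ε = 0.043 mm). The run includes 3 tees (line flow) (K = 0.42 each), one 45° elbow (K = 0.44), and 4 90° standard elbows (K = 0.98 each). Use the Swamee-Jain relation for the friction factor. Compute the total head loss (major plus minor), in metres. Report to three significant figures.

V = 4Q/(πD²) = 2.023 m/s; V²/2g = 0.2087 m
Re = 1.71×10^5, ε/D = 6.31×10^-4 → f = 0.01985 (Swamee-Jain)
Major: h_f = f(L/D)·V²/2g = 0.01985·20264·0.2087 = 83.95 m
Minor: ΣK = 5.62; h_m = ΣK·V²/2g = 1.173 m
Total H_L = 83.95 + 1.173 = 85.12 m

H_L ≈ 85.1 m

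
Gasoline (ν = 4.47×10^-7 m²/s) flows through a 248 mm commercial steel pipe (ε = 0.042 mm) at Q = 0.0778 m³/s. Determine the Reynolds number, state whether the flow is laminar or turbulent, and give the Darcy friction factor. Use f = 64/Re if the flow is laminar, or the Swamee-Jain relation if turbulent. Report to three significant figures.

V = 4Q/(πD²) = 1.611 m/s
Re = VD/ν = 1.611·0.248/4.47×10^-7 = 8.94×10^5
Re > 4000 → turbulent; ε/D = 1.69×10^-4
Swamee-Jain: f = 0.01453

Re ≈ 8.94×10^5; turbulent; f ≈ 0.0145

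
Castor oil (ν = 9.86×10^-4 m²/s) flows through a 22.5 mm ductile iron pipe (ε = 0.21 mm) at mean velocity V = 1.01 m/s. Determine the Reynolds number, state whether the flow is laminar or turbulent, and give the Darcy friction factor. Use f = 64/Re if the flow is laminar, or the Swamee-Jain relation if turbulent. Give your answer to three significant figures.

Re ≈ 23.0; laminar; f = 64/Re ≈ 2.78

Re = VD/ν = 1.010·0.0225/9.86×10^-4 = 23.0
Re < 2300 → laminar → f = 64/Re = 2.777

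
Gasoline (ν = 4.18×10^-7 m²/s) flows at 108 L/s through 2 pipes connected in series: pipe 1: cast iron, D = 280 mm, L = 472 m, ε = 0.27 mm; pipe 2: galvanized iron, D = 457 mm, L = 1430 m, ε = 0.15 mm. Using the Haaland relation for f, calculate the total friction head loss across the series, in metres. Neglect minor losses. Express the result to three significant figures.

Pipe 1: V = 1.754 m/s, Re = 1.17×10^6, ε/D = 9.64×10^-4, f = 0.01974, h_1 = f(L/D)V²/2g = 5.216 m
Pipe 2: V = 0.6584 m/s, Re = 7.20×10^5, ε/D = 3.28×10^-4, f = 0.01606, h_2 = f(L/D)V²/2g = 1.111 m
Series → Q common, losses add: H = Σh = 6.327 m

H ≈ 6.33 m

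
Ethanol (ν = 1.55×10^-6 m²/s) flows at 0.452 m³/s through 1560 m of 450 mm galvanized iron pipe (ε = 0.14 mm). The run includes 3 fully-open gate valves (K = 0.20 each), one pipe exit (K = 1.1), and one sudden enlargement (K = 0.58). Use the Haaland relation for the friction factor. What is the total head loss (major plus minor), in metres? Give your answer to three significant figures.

V = 4Q/(πD²) = 2.842 m/s; V²/2g = 0.4117 m
Re = 8.25×10^5, ε/D = 3.11×10^-4 → f = 0.01582 (Haaland)
Major: h_f = f(L/D)·V²/2g = 0.01582·3467·0.4117 = 22.58 m
Minor: ΣK = 2.28; h_m = ΣK·V²/2g = 0.9386 m
Total H_L = 22.58 + 0.9386 = 23.52 m

H_L ≈ 23.5 m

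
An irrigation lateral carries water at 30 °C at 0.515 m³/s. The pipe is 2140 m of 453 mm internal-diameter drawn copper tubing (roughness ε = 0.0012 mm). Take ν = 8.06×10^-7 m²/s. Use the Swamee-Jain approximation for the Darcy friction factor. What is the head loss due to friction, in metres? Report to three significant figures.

h_f ≈ 26.2 m

V = 4Q/(πD²) = 4·0.515/(π·0.453²) = 3.195 m/s
Re = VD/ν = 3.195·0.453/8.06×10^-7 = 1.80×10^6 → turbulent
ε/D = 0.0012/453 = 2.65×10^-6
Swamee-Jain: f = 0.01064
h_f = f(L/D)V²/(2g) = 0.01064·(2140/0.453)·3.195²/(2·9.81) = 26.16 m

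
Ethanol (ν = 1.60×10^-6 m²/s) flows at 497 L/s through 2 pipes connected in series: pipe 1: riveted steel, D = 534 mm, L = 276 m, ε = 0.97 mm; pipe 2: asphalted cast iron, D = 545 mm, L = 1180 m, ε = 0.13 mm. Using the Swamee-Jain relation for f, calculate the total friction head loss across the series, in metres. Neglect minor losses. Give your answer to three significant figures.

Pipe 1: V = 2.219 m/s, Re = 7.41×10^5, ε/D = 0.00182, f = 0.02319, h_1 = f(L/D)V²/2g = 3.009 m
Pipe 2: V = 2.130 m/s, Re = 7.26×10^5, ε/D = 2.39×10^-4, f = 0.01545, h_2 = f(L/D)V²/2g = 7.739 m
Series → Q common, losses add: H = Σh = 10.75 m

H ≈ 10.7 m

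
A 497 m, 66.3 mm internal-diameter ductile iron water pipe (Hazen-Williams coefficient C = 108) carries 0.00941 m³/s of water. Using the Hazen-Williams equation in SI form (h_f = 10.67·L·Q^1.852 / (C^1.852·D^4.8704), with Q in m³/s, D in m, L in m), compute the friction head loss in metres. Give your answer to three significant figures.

h_f = 10.67·497·0.00941^1.852 / (108^1.852·0.0663^4.8704) = 88.19 m

h_f ≈ 88.2 m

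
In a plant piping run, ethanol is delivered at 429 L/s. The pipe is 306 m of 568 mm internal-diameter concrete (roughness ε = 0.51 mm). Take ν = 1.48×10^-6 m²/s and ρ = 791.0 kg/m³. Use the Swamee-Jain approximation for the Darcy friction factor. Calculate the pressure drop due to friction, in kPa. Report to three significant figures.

Δp ≈ 12.1 kPa

V = 4Q/(πD²) = 4·0.429/(π·0.568²) = 1.693 m/s
Re = VD/ν = 1.693·0.568/1.48×10^-6 = 6.50×10^5 → turbulent
ε/D = 0.51/568 = 8.98×10^-4
Swamee-Jain: f = 0.01974
h_f = f(L/D)V²/(2g) = 0.01974·(306/0.568)·1.693²/(2·9.81) = 1.554 m
Δp = ρg·h_f = 791.0·9.81·1.554 = 12.06 kPa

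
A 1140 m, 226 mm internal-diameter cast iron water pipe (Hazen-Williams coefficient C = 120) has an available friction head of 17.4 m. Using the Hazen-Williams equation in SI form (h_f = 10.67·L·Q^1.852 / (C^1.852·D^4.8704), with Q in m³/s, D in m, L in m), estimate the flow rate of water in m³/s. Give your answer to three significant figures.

Rearranging: Q = [h_f·C^1.852·D^4.8704 / (10.67·L)]^(1/1.852)
Q = [17.4·120^1.852·0.226^4.8704 / (10.67·1140)]^0.540 = 0.06993 m³/s

Q ≈ 0.0699 m³/s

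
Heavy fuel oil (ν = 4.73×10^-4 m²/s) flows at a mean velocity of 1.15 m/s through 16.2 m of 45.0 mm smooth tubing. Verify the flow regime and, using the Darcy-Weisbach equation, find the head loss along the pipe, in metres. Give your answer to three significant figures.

Re = VD/ν = 1.15·0.04500/4.73×10^-4 = 109 → laminar (Re < 2300)
f = 64/Re = 0.5850
h_f = f(L/D)V²/(2g) = 0.5850·(16.2/0.04500)·1.15²/(2·9.81) = 14.19 m

h_f ≈ 14.2 m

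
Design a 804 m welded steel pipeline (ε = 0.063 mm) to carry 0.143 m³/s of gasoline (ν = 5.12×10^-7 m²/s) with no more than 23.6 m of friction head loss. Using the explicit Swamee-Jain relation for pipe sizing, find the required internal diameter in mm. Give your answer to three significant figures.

Swamee-Jain (Type III): D = 0.66·[ε^1.25·(LQ²/(gh_f))^4.75 + ν·Q^9.4·(L/(gh_f))^5.2]^0.04
LQ²/(gh_f) = 0.07101; L/(gh_f) = 3.473
Term 1 = ε^1.25·(…)^4.75 = 1.96×10^-11; Term 2 = ν·Q^9.4·(…)^5.2 = 3.81×10^-12
D = 0.66·(1.96×10^-11 + 3.81×10^-12)^0.04 = 0.2479 m = 248 mm
Check: V = 2.96 m/s, Re = 1.43×10^6, f = 0.01510, h_f = 21.9 m ≈ 23.6 m ✓

D ≈ 248 mm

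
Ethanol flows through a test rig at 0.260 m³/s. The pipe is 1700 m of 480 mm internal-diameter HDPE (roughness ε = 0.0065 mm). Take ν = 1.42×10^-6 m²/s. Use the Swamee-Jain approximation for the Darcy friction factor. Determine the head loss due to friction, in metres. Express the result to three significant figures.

V = 4Q/(πD²) = 4·0.260/(π·0.480²) = 1.437 m/s
Re = VD/ν = 1.437·0.480/1.42×10^-6 = 4.86×10^5 → turbulent
ε/D = 0.0065/480 = 1.35×10^-5
Swamee-Jain: f = 0.01337
h_f = f(L/D)V²/(2g) = 0.01337·(1700/0.480)·1.437²/(2·9.81) = 4.983 m

h_f ≈ 4.98 m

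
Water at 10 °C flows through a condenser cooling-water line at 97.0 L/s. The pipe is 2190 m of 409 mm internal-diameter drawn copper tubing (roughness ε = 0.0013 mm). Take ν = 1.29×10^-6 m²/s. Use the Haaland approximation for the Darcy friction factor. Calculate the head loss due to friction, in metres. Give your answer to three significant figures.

V = 4Q/(πD²) = 4·0.0970/(π·0.409²) = 0.7383 m/s
Re = VD/ν = 0.7383·0.409/1.29×10^-6 = 2.34×10^5 → turbulent
ε/D = 0.0013/409 = 3.18×10^-6
Haaland: f = 0.01505
h_f = f(L/D)V²/(2g) = 0.01505·(2190/0.409)·0.7383²/(2·9.81) = 2.240 m

h_f ≈ 2.24 m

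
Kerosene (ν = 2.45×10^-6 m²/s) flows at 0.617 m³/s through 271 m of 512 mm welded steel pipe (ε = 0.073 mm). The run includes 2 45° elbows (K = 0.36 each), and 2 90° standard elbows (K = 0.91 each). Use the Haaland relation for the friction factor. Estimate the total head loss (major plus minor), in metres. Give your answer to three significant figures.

H_L ≈ 4.66 m

V = 4Q/(πD²) = 2.997 m/s; V²/2g = 0.4577 m
Re = 6.26×10^5, ε/D = 1.43×10^-4 → f = 0.01442 (Haaland)
Major: h_f = f(L/D)·V²/2g = 0.01442·529.3·0.4577 = 3.493 m
Minor: ΣK = 2.54; h_m = ΣK·V²/2g = 1.163 m
Total H_L = 3.493 + 1.163 = 4.656 m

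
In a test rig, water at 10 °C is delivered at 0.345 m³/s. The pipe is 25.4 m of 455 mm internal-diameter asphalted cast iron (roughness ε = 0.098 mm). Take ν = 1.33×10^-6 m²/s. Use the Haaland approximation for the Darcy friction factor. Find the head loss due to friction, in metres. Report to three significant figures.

V = 4Q/(πD²) = 4·0.345/(π·0.455²) = 2.122 m/s
Re = VD/ν = 2.122·0.455/1.33×10^-6 = 7.26×10^5 → turbulent
ε/D = 0.098/455 = 2.15×10^-4
Haaland: f = 0.01503
h_f = f(L/D)V²/(2g) = 0.01503·(25.4/0.455)·2.122²/(2·9.81) = 0.1925 m

h_f ≈ 0.193 m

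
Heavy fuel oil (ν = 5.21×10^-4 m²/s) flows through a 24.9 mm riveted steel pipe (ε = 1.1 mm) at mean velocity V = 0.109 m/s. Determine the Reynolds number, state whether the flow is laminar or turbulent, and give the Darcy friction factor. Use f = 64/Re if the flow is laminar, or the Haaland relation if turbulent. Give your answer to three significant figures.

Re ≈ 5.21; laminar; f = 64/Re ≈ 12.3

Re = VD/ν = 0.1090·0.0249/5.21×10^-4 = 5.21
Re < 2300 → laminar → f = 64/Re = 12.29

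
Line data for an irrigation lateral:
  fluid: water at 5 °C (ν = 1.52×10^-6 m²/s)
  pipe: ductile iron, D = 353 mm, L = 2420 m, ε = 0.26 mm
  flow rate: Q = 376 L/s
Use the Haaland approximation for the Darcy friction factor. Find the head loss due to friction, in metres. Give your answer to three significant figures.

V = 4Q/(πD²) = 4·0.376/(π·0.353²) = 3.842 m/s
Re = VD/ν = 3.842·0.353/1.52×10^-6 = 8.92×10^5 → turbulent
ε/D = 0.26/353 = 7.37×10^-4
Haaland: f = 0.01866
h_f = f(L/D)V²/(2g) = 0.01866·(2420/0.353)·3.842²/(2·9.81) = 96.24 m

h_f ≈ 96.2 m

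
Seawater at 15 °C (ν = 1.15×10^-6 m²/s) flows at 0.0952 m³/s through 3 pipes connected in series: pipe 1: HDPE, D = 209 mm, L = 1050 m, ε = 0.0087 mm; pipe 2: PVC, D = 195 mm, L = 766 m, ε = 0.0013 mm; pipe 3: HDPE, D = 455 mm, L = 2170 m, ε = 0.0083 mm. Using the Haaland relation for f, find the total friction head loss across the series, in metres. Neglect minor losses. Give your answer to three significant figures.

H ≈ 54.4 m

Pipe 1: V = 2.775 m/s, Re = 5.04×10^5, ε/D = 4.16×10^-5, f = 0.01355, h_1 = f(L/D)V²/2g = 26.72 m
Pipe 2: V = 3.188 m/s, Re = 5.41×10^5, ε/D = 6.67×10^-6, f = 0.01296, h_2 = f(L/D)V²/2g = 26.37 m
Pipe 3: V = 0.5855 m/s, Re = 2.32×10^5, ε/D = 1.82×10^-5, f = 0.01519, h_3 = f(L/D)V²/2g = 1.266 m
Series → Q common, losses add: H = Σh = 54.36 m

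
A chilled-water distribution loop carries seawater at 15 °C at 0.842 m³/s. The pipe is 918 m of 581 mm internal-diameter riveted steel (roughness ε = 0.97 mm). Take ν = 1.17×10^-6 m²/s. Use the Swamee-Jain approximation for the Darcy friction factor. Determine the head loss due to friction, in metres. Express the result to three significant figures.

h_f ≈ 18.3 m

V = 4Q/(πD²) = 4·0.842/(π·0.581²) = 3.176 m/s
Re = VD/ν = 3.176·0.581/1.17×10^-6 = 1.58×10^6 → turbulent
ε/D = 0.97/581 = 0.00167
Swamee-Jain: f = 0.02253
h_f = f(L/D)V²/(2g) = 0.02253·(918/0.581)·3.176²/(2·9.81) = 18.30 m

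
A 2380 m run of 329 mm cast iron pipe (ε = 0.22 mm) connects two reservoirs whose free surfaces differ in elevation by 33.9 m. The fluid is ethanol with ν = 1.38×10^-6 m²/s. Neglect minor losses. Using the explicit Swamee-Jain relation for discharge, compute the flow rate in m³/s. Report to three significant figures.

Q ≈ 0.189 m³/s

Swamee-Jain (Type II): Q = -0.965·√(gD⁵h_f/L)·ln[ε/(3.7D) + √(3.17ν²L/(gD³h_f))]
√(gD⁵h_f/L) = √(9.81·0.329⁵·33.9/2380) = 0.02321
ε/(3.7D) = 1.81×10^-4; √(3.17ν²L/(gD³h_f)) = 3.48×10^-5
Q = -0.965·0.02321·ln(2.156×10^-4) = 0.1891 m³/s
Check: V = 2.22 m/s, Re = 5.30×10^5, f = 0.01871, h_f = 34.1 m ≈ 33.9 m ✓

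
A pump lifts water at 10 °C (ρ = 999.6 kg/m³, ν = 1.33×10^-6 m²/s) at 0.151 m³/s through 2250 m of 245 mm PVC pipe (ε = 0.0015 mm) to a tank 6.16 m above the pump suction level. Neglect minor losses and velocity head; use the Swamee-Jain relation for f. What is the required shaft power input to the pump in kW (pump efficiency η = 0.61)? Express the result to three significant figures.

P_shaft ≈ 164 kW

V = 4Q/(πD²) = 3.203 m/s; Re = 5.90×10^5; ε/D = 6.12×10^-6; f = 0.01282
h_f = f(L/D)V²/2g = 61.57 m
Total head H = z + h_f = 6.16 + 61.57 = 67.73 m
P_hyd = ρgQH = 999.6·9.81·0.151·67.73 = 100.3 kW
P_shaft = P_hyd/η = 100.3/0.61 = 164.4 kW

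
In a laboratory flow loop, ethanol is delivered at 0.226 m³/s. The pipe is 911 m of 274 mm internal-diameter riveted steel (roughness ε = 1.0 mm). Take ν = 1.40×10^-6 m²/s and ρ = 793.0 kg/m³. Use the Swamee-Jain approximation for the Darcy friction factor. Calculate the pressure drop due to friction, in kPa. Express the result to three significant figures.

V = 4Q/(πD²) = 4·0.226/(π·0.274²) = 3.833 m/s
Re = VD/ν = 3.833·0.274/1.40×10^-6 = 7.50×10^5 → turbulent
ε/D = 1.0/274 = 0.00365
Swamee-Jain: f = 0.02791
h_f = f(L/D)V²/(2g) = 0.02791·(911/0.274)·3.833²/(2·9.81) = 69.47 m
Δp = ρg·h_f = 793.0·9.81·69.47 = 540.4 kPa

Δp ≈ 540 kPa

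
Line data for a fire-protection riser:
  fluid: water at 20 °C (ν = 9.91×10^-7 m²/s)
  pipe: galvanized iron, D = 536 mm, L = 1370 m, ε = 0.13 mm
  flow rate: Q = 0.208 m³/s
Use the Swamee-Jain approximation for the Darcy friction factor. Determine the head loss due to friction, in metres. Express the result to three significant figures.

V = 4Q/(πD²) = 4·0.208/(π·0.536²) = 0.9218 m/s
Re = VD/ν = 0.9218·0.536/9.91×10^-7 = 4.99×10^5 → turbulent
ε/D = 0.13/536 = 2.43×10^-4
Swamee-Jain: f = 0.01590
h_f = f(L/D)V²/(2g) = 0.01590·(1370/0.536)·0.9218²/(2·9.81) = 1.760 m

h_f ≈ 1.76 m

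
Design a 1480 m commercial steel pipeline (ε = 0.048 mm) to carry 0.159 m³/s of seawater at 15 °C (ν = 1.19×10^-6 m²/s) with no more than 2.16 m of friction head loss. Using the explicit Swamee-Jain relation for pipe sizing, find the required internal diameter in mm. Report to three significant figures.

D ≈ 470 mm

Swamee-Jain (Type III): D = 0.66·[ε^1.25·(LQ²/(gh_f))^4.75 + ν·Q^9.4·(L/(gh_f))^5.2]^0.04
LQ²/(gh_f) = 1.766; L/(gh_f) = 69.85
Term 1 = ε^1.25·(…)^4.75 = 5.95×10^-5; Term 2 = ν·Q^9.4·(…)^5.2 = 1.44×10^-4
D = 0.66·(5.95×10^-5 + 1.44×10^-4)^0.04 = 0.4698 m = 470 mm
Check: V = 0.917 m/s, Re = 3.62×10^5, f = 0.01507, h_f = 2.04 m ≈ 2.16 m ✓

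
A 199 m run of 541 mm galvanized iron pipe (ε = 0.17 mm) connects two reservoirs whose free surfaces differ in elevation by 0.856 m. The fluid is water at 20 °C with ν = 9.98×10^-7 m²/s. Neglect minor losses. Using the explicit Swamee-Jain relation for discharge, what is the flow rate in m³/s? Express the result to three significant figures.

Q ≈ 0.390 m³/s

Swamee-Jain (Type II): Q = -0.965·√(gD⁵h_f/L)·ln[ε/(3.7D) + √(3.17ν²L/(gD³h_f))]
√(gD⁵h_f/L) = √(9.81·0.541⁵·0.856/199) = 0.04422
ε/(3.7D) = 8.49×10^-5; √(3.17ν²L/(gD³h_f)) = 2.17×10^-5
Q = -0.965·0.04422·ln(1.067×10^-4) = 0.3903 m³/s
Check: V = 1.70 m/s, Re = 9.20×10^5, f = 0.01594, h_f = 0.861 m ≈ 0.856 m ✓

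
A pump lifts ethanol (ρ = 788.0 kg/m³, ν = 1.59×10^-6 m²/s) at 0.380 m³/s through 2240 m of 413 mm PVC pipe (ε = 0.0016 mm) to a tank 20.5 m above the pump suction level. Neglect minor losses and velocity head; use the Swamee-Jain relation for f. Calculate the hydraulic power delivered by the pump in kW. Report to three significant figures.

P_hyd ≈ 141 kW

V = 4Q/(πD²) = 2.837 m/s; Re = 7.37×10^5; ε/D = 3.87×10^-6; f = 0.01231
h_f = f(L/D)V²/2g = 27.38 m
Total head H = z + h_f = 20.5 + 27.38 = 47.88 m
P_hyd = ρgQH = 788.0·9.81·0.380·47.88 = 140.6 kW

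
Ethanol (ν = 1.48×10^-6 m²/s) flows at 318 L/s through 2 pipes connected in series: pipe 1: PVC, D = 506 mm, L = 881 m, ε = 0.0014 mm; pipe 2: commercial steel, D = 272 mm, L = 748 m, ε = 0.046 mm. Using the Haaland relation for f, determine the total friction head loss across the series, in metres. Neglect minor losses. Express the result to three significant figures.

H ≈ 62.6 m

Pipe 1: V = 1.581 m/s, Re = 5.41×10^5, ε/D = 2.77×10^-6, f = 0.01291, h_1 = f(L/D)V²/2g = 2.866 m
Pipe 2: V = 5.473 m/s, Re = 1.01×10^6, ε/D = 1.69×10^-4, f = 0.01424, h_2 = f(L/D)V²/2g = 59.77 m
Series → Q common, losses add: H = Σh = 62.64 m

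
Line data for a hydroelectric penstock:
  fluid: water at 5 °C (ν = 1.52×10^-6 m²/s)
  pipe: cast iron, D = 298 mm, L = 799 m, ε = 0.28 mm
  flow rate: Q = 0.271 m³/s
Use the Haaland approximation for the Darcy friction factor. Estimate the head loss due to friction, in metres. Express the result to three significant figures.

h_f ≈ 40.7 m

V = 4Q/(πD²) = 4·0.271/(π·0.298²) = 3.885 m/s
Re = VD/ν = 3.885·0.298/1.52×10^-6 = 7.62×10^5 → turbulent
ε/D = 0.28/298 = 9.40×10^-4
Haaland: f = 0.01974
h_f = f(L/D)V²/(2g) = 0.01974·(799/0.298)·3.885²/(2·9.81) = 40.73 m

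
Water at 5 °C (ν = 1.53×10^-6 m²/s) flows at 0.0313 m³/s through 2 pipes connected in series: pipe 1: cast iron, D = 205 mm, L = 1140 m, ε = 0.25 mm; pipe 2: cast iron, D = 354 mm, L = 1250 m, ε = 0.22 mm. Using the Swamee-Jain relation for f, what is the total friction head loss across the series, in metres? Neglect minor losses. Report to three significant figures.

Pipe 1: V = 0.9483 m/s, Re = 1.27×10^5, ε/D = 0.00122, f = 0.02265, h_1 = f(L/D)V²/2g = 5.772 m
Pipe 2: V = 0.3180 m/s, Re = 7.36×10^4, ε/D = 6.21×10^-4, f = 0.02175, h_2 = f(L/D)V²/2g = 0.3959 m
Series → Q common, losses add: H = Σh = 6.168 m

H ≈ 6.17 m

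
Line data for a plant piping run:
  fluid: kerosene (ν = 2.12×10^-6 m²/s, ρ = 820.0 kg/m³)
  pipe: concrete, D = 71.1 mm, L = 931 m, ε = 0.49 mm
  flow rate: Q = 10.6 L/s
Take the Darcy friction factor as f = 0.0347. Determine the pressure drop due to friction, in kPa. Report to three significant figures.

Δp ≈ 1330 kPa

V = 4Q/(πD²) = 4·0.0106/(π·0.0711²) = 2.670 m/s
h_f = f(L/D)V²/(2g) = 0.03470·(931/0.0711)·2.670²/(2·9.81) = 165.1 m
Δp = ρg·h_f = 820.0·9.81·165.1 = 1328 kPa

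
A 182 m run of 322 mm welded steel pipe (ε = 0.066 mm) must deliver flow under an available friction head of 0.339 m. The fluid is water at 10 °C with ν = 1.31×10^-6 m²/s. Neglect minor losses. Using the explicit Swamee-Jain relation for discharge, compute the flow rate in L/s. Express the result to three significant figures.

Q ≈ 67.6 L/s

Swamee-Jain (Type II): Q = -0.965·√(gD⁵h_f/L)·ln[ε/(3.7D) + √(3.17ν²L/(gD³h_f))]
√(gD⁵h_f/L) = √(9.81·0.322⁵·0.339/182) = 0.007953
ε/(3.7D) = 5.54×10^-5; √(3.17ν²L/(gD³h_f)) = 9.44×10^-5
Q = -0.965·0.007953·ln(1.498×10^-4) = 0.06758 m³/s
Check: V = 0.830 m/s, Re = 2.04×10^5, f = 0.01712, h_f = 0.340 m ≈ 0.339 m ✓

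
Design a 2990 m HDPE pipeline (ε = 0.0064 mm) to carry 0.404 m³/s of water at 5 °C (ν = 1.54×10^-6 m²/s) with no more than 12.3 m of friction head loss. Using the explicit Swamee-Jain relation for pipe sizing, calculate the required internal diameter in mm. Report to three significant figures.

Swamee-Jain (Type III): D = 0.66·[ε^1.25·(LQ²/(gh_f))^4.75 + ν·Q^9.4·(L/(gh_f))^5.2]^0.04
LQ²/(gh_f) = 4.044; L/(gh_f) = 24.78
Term 1 = ε^1.25·(…)^4.75 = 2.46×10^-4; Term 2 = ν·Q^9.4·(…)^5.2 = 0.00546
D = 0.66·(2.46×10^-4 + 0.00546)^0.04 = 0.5368 m = 537 mm
Check: V = 1.79 m/s, Re = 6.22×10^5, f = 0.01281, h_f = 11.6 m ≈ 12.3 m ✓

D ≈ 537 mm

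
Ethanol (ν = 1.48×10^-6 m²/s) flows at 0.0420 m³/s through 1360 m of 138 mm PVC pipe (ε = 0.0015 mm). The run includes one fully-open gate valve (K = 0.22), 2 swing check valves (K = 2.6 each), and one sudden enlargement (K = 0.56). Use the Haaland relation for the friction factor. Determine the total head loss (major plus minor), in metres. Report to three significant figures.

V = 4Q/(πD²) = 2.808 m/s; V²/2g = 0.4019 m
Re = 2.62×10^5, ε/D = 1.09×10^-5 → f = 0.01480 (Haaland)
Major: h_f = f(L/D)·V²/2g = 0.01480·9855·0.4019 = 58.60 m
Minor: ΣK = 5.98; h_m = ΣK·V²/2g = 2.403 m
Total H_L = 58.60 + 2.403 = 61.00 m

H_L ≈ 61.0 m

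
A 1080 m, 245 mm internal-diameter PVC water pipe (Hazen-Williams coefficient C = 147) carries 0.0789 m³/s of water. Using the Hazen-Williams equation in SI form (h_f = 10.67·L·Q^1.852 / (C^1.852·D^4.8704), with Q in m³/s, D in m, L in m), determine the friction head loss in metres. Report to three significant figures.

h_f ≈ 9.55 m

h_f = 10.67·1080·0.0789^1.852 / (147^1.852·0.245^4.8704) = 9.552 m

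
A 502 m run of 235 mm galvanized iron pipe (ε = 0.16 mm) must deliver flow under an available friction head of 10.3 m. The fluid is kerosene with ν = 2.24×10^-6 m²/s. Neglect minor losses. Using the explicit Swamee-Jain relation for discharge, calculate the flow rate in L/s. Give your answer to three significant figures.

Swamee-Jain (Type II): Q = -0.965·√(gD⁵h_f/L)·ln[ε/(3.7D) + √(3.17ν²L/(gD³h_f))]
√(gD⁵h_f/L) = √(9.81·0.235⁵·10.3/502) = 0.01201
ε/(3.7D) = 1.84×10^-4; √(3.17ν²L/(gD³h_f)) = 7.80×10^-5
Q = -0.965·0.01201·ln(2.620×10^-4) = 0.09559 m³/s
Check: V = 2.20 m/s, Re = 2.31×10^5, f = 0.01962, h_f = 10.4 m ≈ 10.3 m ✓

Q ≈ 95.6 L/s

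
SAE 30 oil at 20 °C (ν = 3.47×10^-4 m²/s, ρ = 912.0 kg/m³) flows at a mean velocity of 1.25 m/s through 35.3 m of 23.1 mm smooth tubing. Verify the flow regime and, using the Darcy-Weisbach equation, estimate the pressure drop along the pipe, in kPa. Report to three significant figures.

Δp ≈ 837 kPa

Re = VD/ν = 1.25·0.02310/3.47×10^-4 = 83.2 → laminar (Re < 2300)
f = 64/Re = 0.7691
h_f = f(L/D)V²/(2g) = 0.7691·(35.3/0.02310)·1.25²/(2·9.81) = 93.60 m
Δp = ρg·h_f = 912.0·9.81·93.60 = 837.4 kPa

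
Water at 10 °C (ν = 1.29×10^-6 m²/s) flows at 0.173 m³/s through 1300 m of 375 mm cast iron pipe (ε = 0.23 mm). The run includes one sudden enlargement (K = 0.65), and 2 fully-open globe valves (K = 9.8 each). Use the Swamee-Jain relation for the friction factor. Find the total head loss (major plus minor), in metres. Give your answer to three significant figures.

V = 4Q/(πD²) = 1.566 m/s; V²/2g = 0.1251 m
Re = 4.55×10^5, ε/D = 6.13×10^-4 → f = 0.01853 (Swamee-Jain)
Major: h_f = f(L/D)·V²/2g = 0.01853·3467·0.1251 = 8.032 m
Minor: ΣK = 20.2; h_m = ΣK·V²/2g = 2.532 m
Total H_L = 8.032 + 2.532 = 10.56 m

H_L ≈ 10.6 m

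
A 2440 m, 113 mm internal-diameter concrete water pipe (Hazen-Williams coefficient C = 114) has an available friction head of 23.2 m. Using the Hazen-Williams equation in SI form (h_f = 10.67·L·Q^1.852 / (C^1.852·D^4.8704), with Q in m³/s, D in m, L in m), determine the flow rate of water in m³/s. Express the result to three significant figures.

Rearranging: Q = [h_f·C^1.852·D^4.8704 / (10.67·L)]^(1/1.852)
Q = [23.2·114^1.852·0.113^4.8704 / (10.67·2440)]^0.540 = 0.008313 m³/s

Q ≈ 0.00831 m³/s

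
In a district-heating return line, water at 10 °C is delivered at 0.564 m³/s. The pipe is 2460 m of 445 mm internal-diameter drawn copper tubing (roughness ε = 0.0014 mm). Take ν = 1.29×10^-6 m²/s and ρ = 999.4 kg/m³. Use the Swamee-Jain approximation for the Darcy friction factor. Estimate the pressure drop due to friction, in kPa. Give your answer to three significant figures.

Δp ≈ 410 kPa

V = 4Q/(πD²) = 4·0.564/(π·0.445²) = 3.626 m/s
Re = VD/ν = 3.626·0.445/1.29×10^-6 = 1.25×10^6 → turbulent
ε/D = 0.0014/445 = 3.15×10^-6
Swamee-Jain: f = 0.01127
h_f = f(L/D)V²/(2g) = 0.01127·(2460/0.445)·3.626²/(2·9.81) = 41.77 m
Δp = ρg·h_f = 999.4·9.81·41.77 = 409.5 kPa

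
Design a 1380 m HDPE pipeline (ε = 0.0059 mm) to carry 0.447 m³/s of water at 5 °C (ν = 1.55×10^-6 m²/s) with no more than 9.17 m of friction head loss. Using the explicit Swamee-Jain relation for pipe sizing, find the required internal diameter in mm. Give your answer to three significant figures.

D ≈ 505 mm

Swamee-Jain (Type III): D = 0.66·[ε^1.25·(LQ²/(gh_f))^4.75 + ν·Q^9.4·(L/(gh_f))^5.2]^0.04
LQ²/(gh_f) = 3.065; L/(gh_f) = 15.34
Term 1 = ε^1.25·(…)^4.75 = 5.95×10^-5; Term 2 = ν·Q^9.4·(…)^5.2 = 0.00117
D = 0.66·(5.95×10^-5 + 0.00117)^0.04 = 0.5049 m = 505 mm
Check: V = 2.23 m/s, Re = 7.27×10^5, f = 0.01249, h_f = 8.68 m ≈ 9.17 m ✓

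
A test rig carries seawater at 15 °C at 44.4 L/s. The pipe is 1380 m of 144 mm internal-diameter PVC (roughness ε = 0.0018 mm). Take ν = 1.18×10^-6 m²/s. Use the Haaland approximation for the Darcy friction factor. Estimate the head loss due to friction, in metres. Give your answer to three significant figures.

V = 4Q/(πD²) = 4·0.0444/(π·0.144²) = 2.726 m/s
Re = VD/ν = 2.726·0.144/1.18×10^-6 = 3.33×10^5 → turbulent
ε/D = 0.0018/144 = 1.25×10^-5
Haaland: f = 0.01418
h_f = f(L/D)V²/(2g) = 0.01418·(1380/0.144)·2.726²/(2·9.81) = 51.47 m

h_f ≈ 51.5 m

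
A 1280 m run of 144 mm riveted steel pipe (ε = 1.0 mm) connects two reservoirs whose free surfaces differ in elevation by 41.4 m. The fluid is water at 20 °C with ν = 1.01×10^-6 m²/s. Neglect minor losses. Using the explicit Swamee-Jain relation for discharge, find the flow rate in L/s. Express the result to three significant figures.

Q ≈ 26.7 L/s

Swamee-Jain (Type II): Q = -0.965·√(gD⁵h_f/L)·ln[ε/(3.7D) + √(3.17ν²L/(gD³h_f))]
√(gD⁵h_f/L) = √(9.81·0.144⁵·41.4/1280) = 0.004432
ε/(3.7D) = 0.00188; √(3.17ν²L/(gD³h_f)) = 5.84×10^-5
Q = -0.965·0.004432·ln(0.001935) = 0.02672 m³/s
Check: V = 1.64 m/s, Re = 2.34×10^5, f = 0.03411, h_f = 41.6 m ≈ 41.4 m ✓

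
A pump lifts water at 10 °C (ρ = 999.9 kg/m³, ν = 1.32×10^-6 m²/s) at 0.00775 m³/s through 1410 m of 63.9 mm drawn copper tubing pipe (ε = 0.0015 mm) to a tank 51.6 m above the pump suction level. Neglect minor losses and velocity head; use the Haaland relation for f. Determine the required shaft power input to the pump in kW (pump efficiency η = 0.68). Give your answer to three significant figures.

P_shaft ≈ 18.5 kW

V = 4Q/(πD²) = 2.417 m/s; Re = 1.17×10^5; ε/D = 2.35×10^-5; f = 0.01736
h_f = f(L/D)V²/2g = 114.0 m
Total head H = z + h_f = 51.6 + 114.0 = 165.6 m
P_hyd = ρgQH = 999.9·9.81·0.00775·165.6 = 12.59 kW
P_shaft = P_hyd/η = 12.59/0.68 = 18.51 kW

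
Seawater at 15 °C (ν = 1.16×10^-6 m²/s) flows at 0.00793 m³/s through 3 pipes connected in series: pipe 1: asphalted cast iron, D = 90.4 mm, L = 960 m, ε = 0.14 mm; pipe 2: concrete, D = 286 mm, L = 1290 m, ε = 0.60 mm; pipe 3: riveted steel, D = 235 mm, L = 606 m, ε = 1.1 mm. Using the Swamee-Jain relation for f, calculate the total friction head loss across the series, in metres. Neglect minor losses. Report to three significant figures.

H ≈ 20.2 m

Pipe 1: V = 1.236 m/s, Re = 9.63×10^4, ε/D = 0.00155, f = 0.02415, h_1 = f(L/D)V²/2g = 19.96 m
Pipe 2: V = 0.1234 m/s, Re = 3.04×10^4, ε/D = 0.00210, f = 0.02853, h_2 = f(L/D)V²/2g = 0.09995 m
Pipe 3: V = 0.1828 m/s, Re = 3.70×10^4, ε/D = 0.00468, f = 0.03265, h_3 = f(L/D)V²/2g = 0.1434 m
Series → Q common, losses add: H = Σh = 20.20 m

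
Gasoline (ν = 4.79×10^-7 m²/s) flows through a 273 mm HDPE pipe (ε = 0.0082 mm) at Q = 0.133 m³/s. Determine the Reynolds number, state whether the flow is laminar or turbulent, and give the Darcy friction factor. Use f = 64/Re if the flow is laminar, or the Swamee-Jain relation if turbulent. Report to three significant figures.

Re ≈ 1.29×10^6; turbulent; f ≈ 0.0119

V = 4Q/(πD²) = 2.272 m/s
Re = VD/ν = 2.272·0.273/4.79×10^-7 = 1.29×10^6
Re > 4000 → turbulent; ε/D = 3.00×10^-5
Swamee-Jain: f = 0.01191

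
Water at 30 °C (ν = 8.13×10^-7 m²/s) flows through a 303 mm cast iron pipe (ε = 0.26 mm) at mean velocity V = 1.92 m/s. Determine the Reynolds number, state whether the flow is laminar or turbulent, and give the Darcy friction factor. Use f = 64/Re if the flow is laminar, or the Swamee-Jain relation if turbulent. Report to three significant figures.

Re ≈ 7.16×10^5; turbulent; f ≈ 0.0195

Re = VD/ν = 1.920·0.303/8.13×10^-7 = 7.16×10^5
Re > 4000 → turbulent; ε/D = 8.58×10^-4
Swamee-Jain: f = 0.01950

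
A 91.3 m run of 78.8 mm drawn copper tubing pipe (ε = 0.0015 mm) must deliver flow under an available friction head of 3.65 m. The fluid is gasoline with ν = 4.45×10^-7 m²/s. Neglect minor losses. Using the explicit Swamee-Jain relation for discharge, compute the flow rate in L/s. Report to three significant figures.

Q ≈ 10.2 L/s

Swamee-Jain (Type II): Q = -0.965·√(gD⁵h_f/L)·ln[ε/(3.7D) + √(3.17ν²L/(gD³h_f))]
√(gD⁵h_f/L) = √(9.81·0.0788⁵·3.65/91.3) = 0.001092
ε/(3.7D) = 5.14×10^-6; √(3.17ν²L/(gD³h_f)) = 5.72×10^-5
Q = -0.965·0.001092·ln(6.234×10^-5) = 0.01020 m³/s
Check: V = 2.09 m/s, Re = 3.70×10^5, f = 0.01407, h_f = 3.64 m ≈ 3.65 m ✓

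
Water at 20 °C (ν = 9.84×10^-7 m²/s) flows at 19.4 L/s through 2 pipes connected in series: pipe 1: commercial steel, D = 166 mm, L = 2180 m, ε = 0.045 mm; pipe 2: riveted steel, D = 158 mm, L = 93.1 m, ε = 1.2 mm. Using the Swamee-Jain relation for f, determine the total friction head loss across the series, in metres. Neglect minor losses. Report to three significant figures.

H ≈ 10.8 m

Pipe 1: V = 0.8964 m/s, Re = 1.51×10^5, ε/D = 2.71×10^-4, f = 0.01824, h_1 = f(L/D)V²/2g = 9.808 m
Pipe 2: V = 0.9895 m/s, Re = 1.59×10^5, ε/D = 0.00759, f = 0.03525, h_2 = f(L/D)V²/2g = 1.036 m
Series → Q common, losses add: H = Σh = 10.84 m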